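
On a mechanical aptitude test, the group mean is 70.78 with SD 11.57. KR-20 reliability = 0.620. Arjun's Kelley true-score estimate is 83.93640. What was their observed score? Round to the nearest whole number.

92

T̂ = ρX + (1 − ρ)μ  ⇒  X = (T̂ − (1 − ρ)μ) / ρ
X = (83.93640 − 0.380 × 70.78) / 0.620 = (83.93640 − 26.89640) / 0.620 = 57.04000 / 0.620 = 92.00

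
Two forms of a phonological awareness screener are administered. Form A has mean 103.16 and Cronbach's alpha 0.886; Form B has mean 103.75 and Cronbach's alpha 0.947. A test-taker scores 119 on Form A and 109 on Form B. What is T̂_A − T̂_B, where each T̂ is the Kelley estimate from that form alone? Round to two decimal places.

T̂_A = 0.886(119) + 0.114(103.16) = 117.1942
T̂_B = 0.947(109) + 0.053(103.75) = 108.7218
T̂_A − T̂_B = 8.4725

8.47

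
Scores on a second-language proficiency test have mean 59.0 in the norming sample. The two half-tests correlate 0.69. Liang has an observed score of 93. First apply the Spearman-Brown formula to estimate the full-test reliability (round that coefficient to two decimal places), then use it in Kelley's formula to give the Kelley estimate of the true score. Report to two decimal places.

86.88

Spearman-Brown: ρ = 2r/(1 + r) = 2(0.69)/(1 + 0.69) = 1.380/1.69 = 0.8166 → 0.82
Weight the observed score by reliability and the mean by (1 − reliability): T̂ = 0.82·93 + 0.18·59.0 = 76.26 + 10.620 = 86.880.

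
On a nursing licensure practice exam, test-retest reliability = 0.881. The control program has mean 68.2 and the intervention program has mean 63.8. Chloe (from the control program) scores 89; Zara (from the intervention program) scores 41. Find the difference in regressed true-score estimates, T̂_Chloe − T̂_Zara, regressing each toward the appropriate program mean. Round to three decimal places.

T̂_Chloe = 0.881(89) + 0.119(68.2) = 86.52480
T̂_Zara = 0.881(41) + 0.119(63.8) = 43.71320
Difference = 86.52480 − 43.71320 = 42.81160

42.812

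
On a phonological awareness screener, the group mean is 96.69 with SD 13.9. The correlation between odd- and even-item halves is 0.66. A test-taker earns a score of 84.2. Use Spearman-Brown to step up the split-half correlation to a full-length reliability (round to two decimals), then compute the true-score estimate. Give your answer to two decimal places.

86.70

Spearman-Brown: ρ = 2r/(1 + r) = 2(0.66)/(1 + 0.66) = 1.320/1.66 = 0.7952 → 0.80
T̂ = 0.80(84.2) + 0.20(96.69) = 67.360 + 19.3380 = 86.698 → 86.70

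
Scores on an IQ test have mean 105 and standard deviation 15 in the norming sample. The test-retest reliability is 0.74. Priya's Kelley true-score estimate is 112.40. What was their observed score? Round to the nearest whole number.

T̂ = ρX + (1 − ρ)μ  ⇒  X = (T̂ − (1 − ρ)μ) / ρ
X = (112.40 − 0.26 × 105) / 0.74 = (112.40 − 27.30) / 0.74 = 85.10 / 0.74 = 115.00

115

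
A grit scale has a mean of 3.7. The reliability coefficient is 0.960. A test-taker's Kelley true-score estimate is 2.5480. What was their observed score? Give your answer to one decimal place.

2.5

T̂ = ρX + (1 − ρ)μ  ⇒  X = (T̂ − (1 − ρ)μ) / ρ
X = (2.5480 − 0.040 × 3.7) / 0.960 = (2.5480 − 0.1480) / 0.960 = 2.4000 / 0.960 = 2.500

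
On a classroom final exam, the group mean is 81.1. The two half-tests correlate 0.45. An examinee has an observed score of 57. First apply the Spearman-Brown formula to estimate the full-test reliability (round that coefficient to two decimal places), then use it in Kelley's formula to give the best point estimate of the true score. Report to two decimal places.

66.16

Spearman-Brown: ρ = 2r/(1 + r) = 2(0.45)/(1 + 0.45) = 0.900/1.45 = 0.6207 → 0.62
T̂ = 0.62(57) + 0.38(81.1) = 35.34 + 30.818 = 66.158 → 66.16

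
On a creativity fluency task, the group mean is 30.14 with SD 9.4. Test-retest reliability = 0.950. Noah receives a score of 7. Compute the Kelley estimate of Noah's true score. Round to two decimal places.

8.16

T̂ = ρX + (1 − ρ)μ
  = 0.950 × 7 + 0.050 × 30.14
  = 6.650 + 1.50700
  = 8.157
  ≈ 8.16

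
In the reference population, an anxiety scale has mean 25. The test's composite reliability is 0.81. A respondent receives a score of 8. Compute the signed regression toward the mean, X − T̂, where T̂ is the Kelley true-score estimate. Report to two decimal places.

-3.23

Kelley's formula gives T̂ = 0.81·8 + 0.19·25 = 6.48 + 4.75 = 11.2300.
X − T̂ = 8 − 11.230 = -3.230 → -3.23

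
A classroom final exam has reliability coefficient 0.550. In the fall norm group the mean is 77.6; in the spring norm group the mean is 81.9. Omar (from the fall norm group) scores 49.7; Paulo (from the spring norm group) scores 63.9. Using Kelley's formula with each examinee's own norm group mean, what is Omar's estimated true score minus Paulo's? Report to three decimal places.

-9.745

T̂_Omar = 0.550(49.7) + 0.450(77.6) = 62.25500
T̂_Paulo = 0.550(63.9) + 0.450(81.9) = 72.00000
Difference = 62.25500 − 72.00000 = -9.74500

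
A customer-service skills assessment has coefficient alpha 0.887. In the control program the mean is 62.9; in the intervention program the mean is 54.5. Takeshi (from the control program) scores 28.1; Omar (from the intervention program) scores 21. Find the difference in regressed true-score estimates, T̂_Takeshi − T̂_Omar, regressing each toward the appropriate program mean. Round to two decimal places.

T̂_Takeshi = 0.887(28.1) + 0.113(62.9) = 32.0324
T̂_Omar = 0.887(21) + 0.113(54.5) = 24.7855
Difference = 32.0324 − 24.7855 = 7.2469

7.25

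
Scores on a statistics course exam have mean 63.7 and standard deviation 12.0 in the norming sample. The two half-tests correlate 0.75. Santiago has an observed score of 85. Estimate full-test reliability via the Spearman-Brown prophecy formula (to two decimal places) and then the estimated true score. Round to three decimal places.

82.018

Spearman-Brown: ρ = 2r/(1 + r) = 2(0.75)/(1 + 0.75) = 1.500/1.75 = 0.8571 → 0.86
T̂ = 0.86(85) + 0.14(63.7) = 73.10 + 8.918 = 82.0180 → 82.018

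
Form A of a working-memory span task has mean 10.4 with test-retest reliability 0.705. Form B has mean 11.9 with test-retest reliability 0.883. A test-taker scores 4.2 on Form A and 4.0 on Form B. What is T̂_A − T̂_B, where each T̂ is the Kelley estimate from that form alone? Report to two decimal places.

1.10

T̂_A = 0.705(4.2) + 0.295(10.4) = 6.0290
T̂_B = 0.883(4.0) + 0.117(11.9) = 4.9243
T̂_A − T̂_B = 1.1047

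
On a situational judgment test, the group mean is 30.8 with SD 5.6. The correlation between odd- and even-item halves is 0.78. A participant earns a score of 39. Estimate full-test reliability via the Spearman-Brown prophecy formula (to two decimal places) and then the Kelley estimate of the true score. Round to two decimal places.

Spearman-Brown: ρ = 2r/(1 + r) = 2(0.78)/(1 + 0.78) = 1.560/1.78 = 0.8764 → 0.88
Kelley's formula gives T̂ = 0.88·39 + 0.12·30.8 = 34.32 + 3.696 = 38.016.

38.02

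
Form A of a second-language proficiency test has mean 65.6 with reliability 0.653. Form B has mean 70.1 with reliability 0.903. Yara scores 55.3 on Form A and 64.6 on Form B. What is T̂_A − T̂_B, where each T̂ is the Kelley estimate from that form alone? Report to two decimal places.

T̂_A = 0.653(55.3) + 0.347(65.6) = 58.8741
T̂_B = 0.903(64.6) + 0.097(70.1) = 65.1335
T̂_A − T̂_B = -6.2594

-6.26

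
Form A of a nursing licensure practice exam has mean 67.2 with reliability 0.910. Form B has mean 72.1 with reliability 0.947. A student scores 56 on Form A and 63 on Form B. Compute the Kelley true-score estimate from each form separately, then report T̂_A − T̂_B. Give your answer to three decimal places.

-6.474

T̂_A = 0.910(56) + 0.090(67.2) = 57.00800
T̂_B = 0.947(63) + 0.053(72.1) = 63.48230
T̂_A − T̂_B = -6.47430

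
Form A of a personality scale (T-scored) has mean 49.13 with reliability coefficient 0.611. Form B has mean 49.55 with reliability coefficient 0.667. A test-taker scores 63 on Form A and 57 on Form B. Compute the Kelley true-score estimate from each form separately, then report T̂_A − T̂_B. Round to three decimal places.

3.085

T̂_A = 0.611(63) + 0.389(49.13) = 57.60457
T̂_B = 0.667(57) + 0.333(49.55) = 54.51915
T̂_A − T̂_B = 3.08542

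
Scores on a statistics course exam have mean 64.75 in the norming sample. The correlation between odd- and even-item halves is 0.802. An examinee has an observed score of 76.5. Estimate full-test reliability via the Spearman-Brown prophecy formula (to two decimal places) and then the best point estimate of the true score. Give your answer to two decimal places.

Spearman-Brown: ρ = 2r/(1 + r) = 2(0.802)/(1 + 0.802) = 1.6040/1.802 = 0.8901 → 0.89
T̂ = 0.89(76.5) + 0.11(64.75) = 68.085 + 7.1225 = 75.208 → 75.21

75.21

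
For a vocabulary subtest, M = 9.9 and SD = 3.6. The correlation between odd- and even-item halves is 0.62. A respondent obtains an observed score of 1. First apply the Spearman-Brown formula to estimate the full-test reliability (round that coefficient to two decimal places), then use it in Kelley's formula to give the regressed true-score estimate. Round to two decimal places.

Spearman-Brown: ρ = 2r/(1 + r) = 2(0.62)/(1 + 0.62) = 1.240/1.62 = 0.7654 → 0.77
T̂ = 0.77(1) + 0.23(9.9) = 0.77 + 2.277 = 3.047 → 3.05

3.05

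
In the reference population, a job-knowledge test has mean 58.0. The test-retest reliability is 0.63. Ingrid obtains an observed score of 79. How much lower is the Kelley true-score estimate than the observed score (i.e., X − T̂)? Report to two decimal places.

T̂ = ρX + (1 − ρ)μ
  = 0.63 × 79 + 0.37 × 58.0
  = 49.77 + 21.460
  = 71.2300
  ≈ 71.230
X − T̂ = 79 − 71.230 = 7.770 → 7.77

7.77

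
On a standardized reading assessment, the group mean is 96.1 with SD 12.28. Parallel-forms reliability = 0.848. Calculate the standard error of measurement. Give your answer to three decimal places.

SEM = SD · √(1 − ρ) = 12.28 × √0.152 = 12.28 × 0.3899 = 4.7876

4.788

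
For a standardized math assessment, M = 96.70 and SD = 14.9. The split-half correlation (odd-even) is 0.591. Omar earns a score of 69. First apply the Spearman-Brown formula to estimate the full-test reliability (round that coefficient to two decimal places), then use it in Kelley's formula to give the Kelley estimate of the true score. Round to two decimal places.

76.20

Spearman-Brown: ρ = 2r/(1 + r) = 2(0.591)/(1 + 0.591) = 1.1820/1.591 = 0.7429 → 0.74
T̂ = ρX + (1 − ρ)μ
  = 0.74 × 69 + 0.26 × 96.70
  = 51.06 + 25.1420
  = 76.202
  ≈ 76.20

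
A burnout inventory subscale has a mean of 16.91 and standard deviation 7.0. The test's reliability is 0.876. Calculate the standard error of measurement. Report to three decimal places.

2.465

SEM = SD · √(1 − ρ) = 7.0 × √0.124 = 7.0 × 0.3521 = 2.4650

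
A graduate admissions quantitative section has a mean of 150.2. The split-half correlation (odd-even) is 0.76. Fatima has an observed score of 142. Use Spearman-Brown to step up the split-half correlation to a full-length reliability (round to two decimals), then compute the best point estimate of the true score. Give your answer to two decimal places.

Spearman-Brown: ρ = 2r/(1 + r) = 2(0.76)/(1 + 0.76) = 1.520/1.76 = 0.8636 → 0.86
T̂ = 0.86(142) + 0.14(150.2) = 122.12 + 21.028 = 143.148 → 143.15

143.15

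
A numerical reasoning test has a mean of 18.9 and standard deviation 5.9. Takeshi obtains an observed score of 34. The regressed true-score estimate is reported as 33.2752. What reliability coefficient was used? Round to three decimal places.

T̂ = ρX + (1 − ρ)μ  ⇒  T̂ − μ = ρ(X − μ)
ρ = (T̂ − μ)/(X − μ) = (33.2752 − 18.9) / (34 − 18.9) = 14.3752 / 15.1 = 0.95200

0.952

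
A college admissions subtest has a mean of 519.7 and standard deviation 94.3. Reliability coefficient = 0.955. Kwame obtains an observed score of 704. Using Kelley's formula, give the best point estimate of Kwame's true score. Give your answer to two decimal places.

T̂ = 0.955(704) + 0.045(519.7) = 672.320 + 23.3865 = 695.706 → 695.71

695.71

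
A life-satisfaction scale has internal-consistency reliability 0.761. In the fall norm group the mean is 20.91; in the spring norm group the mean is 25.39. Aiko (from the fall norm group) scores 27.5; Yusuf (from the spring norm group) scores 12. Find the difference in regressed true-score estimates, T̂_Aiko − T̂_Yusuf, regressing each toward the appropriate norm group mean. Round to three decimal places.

10.725

T̂_Aiko = 0.761(27.5) + 0.239(20.91) = 25.92499
T̂_Yusuf = 0.761(12) + 0.239(25.39) = 15.20021
Difference = 25.92499 − 15.20021 = 10.72478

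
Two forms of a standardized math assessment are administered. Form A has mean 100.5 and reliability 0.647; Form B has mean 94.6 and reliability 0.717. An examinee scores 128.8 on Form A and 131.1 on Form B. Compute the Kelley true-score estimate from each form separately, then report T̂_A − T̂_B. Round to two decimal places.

T̂_A = 0.647(128.8) + 0.353(100.5) = 118.8101
T̂_B = 0.717(131.1) + 0.283(94.6) = 120.7705
T̂_A − T̂_B = -1.9604

-1.96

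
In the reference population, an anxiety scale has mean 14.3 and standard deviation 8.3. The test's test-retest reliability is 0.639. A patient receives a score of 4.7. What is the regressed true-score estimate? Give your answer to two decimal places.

8.17

T̂ = 0.639(4.7) + 0.361(14.3) = 3.0033 + 5.1623 = 8.166 → 8.17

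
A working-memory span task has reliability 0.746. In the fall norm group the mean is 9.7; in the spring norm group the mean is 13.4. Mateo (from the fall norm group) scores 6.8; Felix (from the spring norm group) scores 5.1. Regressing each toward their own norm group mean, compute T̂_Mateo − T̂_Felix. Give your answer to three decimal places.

T̂_Mateo = 0.746(6.8) + 0.254(9.7) = 7.53660
T̂_Felix = 0.746(5.1) + 0.254(13.4) = 7.20820
Difference = 7.53660 − 7.20820 = 0.32840

0.328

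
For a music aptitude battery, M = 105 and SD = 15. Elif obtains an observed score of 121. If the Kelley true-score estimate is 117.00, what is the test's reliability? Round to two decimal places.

T̂ = ρX + (1 − ρ)μ  ⇒  T̂ − μ = ρ(X − μ)
ρ = (T̂ − μ)/(X − μ) = (117.00 − 105) / (121 − 105) = 12.00 / 16.0 = 0.7500

0.75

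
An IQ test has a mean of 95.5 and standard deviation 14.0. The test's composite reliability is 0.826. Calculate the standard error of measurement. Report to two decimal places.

SEM = SD · √(1 − ρ) = 14.0 × √0.174 = 14.0 × 0.4171 = 5.840

5.84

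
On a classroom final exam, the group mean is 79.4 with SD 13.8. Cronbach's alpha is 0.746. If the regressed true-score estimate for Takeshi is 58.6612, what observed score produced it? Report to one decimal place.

51.6

T̂ = ρX + (1 − ρ)μ  ⇒  X = (T̂ − (1 − ρ)μ) / ρ
X = (58.6612 − 0.254 × 79.4) / 0.746 = (58.6612 − 20.1676) / 0.746 = 38.4936 / 0.746 = 51.600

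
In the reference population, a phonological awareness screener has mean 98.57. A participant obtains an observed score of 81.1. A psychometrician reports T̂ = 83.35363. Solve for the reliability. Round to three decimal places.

T̂ = ρX + (1 − ρ)μ  ⇒  T̂ − μ = ρ(X − μ)
ρ = (T̂ − μ)/(X − μ) = (83.35363 − 98.57) / (81.1 − 98.57) = -15.21637 / -17.47 = 0.87100

0.871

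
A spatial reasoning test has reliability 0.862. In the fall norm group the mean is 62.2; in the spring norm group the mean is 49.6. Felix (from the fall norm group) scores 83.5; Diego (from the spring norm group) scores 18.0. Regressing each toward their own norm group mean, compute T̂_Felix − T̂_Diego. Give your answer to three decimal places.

58.200

T̂_Felix = 0.862(83.5) + 0.138(62.2) = 80.56060
T̂_Diego = 0.862(18.0) + 0.138(49.6) = 22.36080
Difference = 80.56060 − 22.36080 = 58.19980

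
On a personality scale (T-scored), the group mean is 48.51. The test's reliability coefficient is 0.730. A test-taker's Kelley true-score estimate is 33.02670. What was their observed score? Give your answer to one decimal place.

T̂ = ρX + (1 − ρ)μ  ⇒  X = (T̂ − (1 − ρ)μ) / ρ
X = (33.02670 − 0.270 × 48.51) / 0.730 = (33.02670 − 13.09770) / 0.730 = 19.92900 / 0.730 = 27.300

27.3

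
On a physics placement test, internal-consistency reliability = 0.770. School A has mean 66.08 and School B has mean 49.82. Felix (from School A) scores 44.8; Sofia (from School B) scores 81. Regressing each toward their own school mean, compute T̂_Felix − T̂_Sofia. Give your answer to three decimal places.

-24.134

T̂_Felix = 0.770(44.8) + 0.230(66.08) = 49.69440
T̂_Sofia = 0.770(81) + 0.230(49.82) = 73.82860
Difference = 49.69440 − 73.82860 = -24.13420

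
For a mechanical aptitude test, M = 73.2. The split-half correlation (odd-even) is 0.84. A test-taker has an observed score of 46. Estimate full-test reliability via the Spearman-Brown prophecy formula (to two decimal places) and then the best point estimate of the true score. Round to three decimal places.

48.448

Spearman-Brown: ρ = 2r/(1 + r) = 2(0.84)/(1 + 0.84) = 1.680/1.84 = 0.9130 → 0.91
T̂ = 0.91(46) + 0.09(73.2) = 41.86 + 6.588 = 48.4480 → 48.448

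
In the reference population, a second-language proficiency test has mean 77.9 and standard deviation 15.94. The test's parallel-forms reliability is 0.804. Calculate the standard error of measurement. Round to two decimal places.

SEM = SD · √(1 − ρ) = 15.94 × √0.196 = 15.94 × 0.4427 = 7.057

7.06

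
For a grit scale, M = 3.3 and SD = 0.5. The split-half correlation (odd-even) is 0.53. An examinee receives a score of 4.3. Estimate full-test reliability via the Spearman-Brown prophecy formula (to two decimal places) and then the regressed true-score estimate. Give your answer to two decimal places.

Spearman-Brown: ρ = 2r/(1 + r) = 2(0.53)/(1 + 0.53) = 1.060/1.53 = 0.6928 → 0.69
Kelley's formula gives T̂ = 0.69·4.3 + 0.31·3.3 = 2.967 + 1.023 = 3.990.

3.99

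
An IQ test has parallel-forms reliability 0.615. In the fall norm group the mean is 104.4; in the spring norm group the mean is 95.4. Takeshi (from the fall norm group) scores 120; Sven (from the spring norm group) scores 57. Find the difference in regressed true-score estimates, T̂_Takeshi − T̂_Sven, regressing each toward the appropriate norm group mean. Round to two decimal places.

T̂_Takeshi = 0.615(120) + 0.385(104.4) = 113.9940
T̂_Sven = 0.615(57) + 0.385(95.4) = 71.7840
Difference = 113.9940 − 71.7840 = 42.2100

42.21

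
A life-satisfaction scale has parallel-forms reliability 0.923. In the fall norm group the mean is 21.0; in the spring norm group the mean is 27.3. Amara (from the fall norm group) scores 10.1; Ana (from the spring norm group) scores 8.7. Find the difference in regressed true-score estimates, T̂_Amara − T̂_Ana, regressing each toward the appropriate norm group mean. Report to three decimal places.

T̂_Amara = 0.923(10.1) + 0.077(21.0) = 10.93930
T̂_Ana = 0.923(8.7) + 0.077(27.3) = 10.13220
Difference = 10.93930 − 10.13220 = 0.80710

0.807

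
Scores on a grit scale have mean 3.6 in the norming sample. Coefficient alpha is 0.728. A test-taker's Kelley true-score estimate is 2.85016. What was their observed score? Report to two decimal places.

T̂ = ρX + (1 − ρ)μ  ⇒  X = (T̂ − (1 − ρ)μ) / ρ
X = (2.85016 − 0.272 × 3.6) / 0.728 = (2.85016 − 0.9792) / 0.728 = 1.87096 / 0.728 = 2.5700

2.57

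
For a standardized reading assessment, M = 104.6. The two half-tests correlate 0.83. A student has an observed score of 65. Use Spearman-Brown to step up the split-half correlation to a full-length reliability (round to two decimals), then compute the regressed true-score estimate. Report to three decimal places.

Spearman-Brown: ρ = 2r/(1 + r) = 2(0.83)/(1 + 0.83) = 1.660/1.83 = 0.9071 → 0.91
T̂ = 0.91(65) + 0.09(104.6) = 59.15 + 9.414 = 68.5640 → 68.564

68.564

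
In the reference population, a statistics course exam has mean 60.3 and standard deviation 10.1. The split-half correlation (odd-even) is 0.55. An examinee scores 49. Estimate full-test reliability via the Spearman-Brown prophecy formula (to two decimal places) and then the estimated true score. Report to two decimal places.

52.28

Spearman-Brown: ρ = 2r/(1 + r) = 2(0.55)/(1 + 0.55) = 1.100/1.55 = 0.7097 → 0.71
T̂ = ρX + (1 − ρ)μ
  = 0.71 × 49 + 0.29 × 60.3
  = 34.79 + 17.487
  = 52.277
  ≈ 52.28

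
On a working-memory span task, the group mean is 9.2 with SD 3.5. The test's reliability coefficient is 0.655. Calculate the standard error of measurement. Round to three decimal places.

2.056

SEM = SD · √(1 − ρ) = 3.5 × √0.345 = 3.5 × 0.5874 = 2.0558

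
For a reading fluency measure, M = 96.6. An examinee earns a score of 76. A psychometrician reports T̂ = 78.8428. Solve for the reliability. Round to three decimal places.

T̂ = ρX + (1 − ρ)μ  ⇒  T̂ − μ = ρ(X − μ)
ρ = (T̂ − μ)/(X − μ) = (78.8428 − 96.6) / (76 − 96.6) = -17.7572 / -20.6 = 0.86200

0.862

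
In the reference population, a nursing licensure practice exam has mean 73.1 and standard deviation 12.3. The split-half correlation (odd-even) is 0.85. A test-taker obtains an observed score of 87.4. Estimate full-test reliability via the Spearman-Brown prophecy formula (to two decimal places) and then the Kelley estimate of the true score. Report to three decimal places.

Spearman-Brown: ρ = 2r/(1 + r) = 2(0.85)/(1 + 0.85) = 1.700/1.85 = 0.9189 → 0.92
T̂ = ρX + (1 − ρ)μ
  = 0.92 × 87.4 + 0.08 × 73.1
  = 80.408 + 5.848
  = 86.2560
  ≈ 86.256

86.256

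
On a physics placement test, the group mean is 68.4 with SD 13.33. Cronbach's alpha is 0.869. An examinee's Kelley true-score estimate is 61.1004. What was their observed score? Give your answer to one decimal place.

T̂ = ρX + (1 − ρ)μ  ⇒  X = (T̂ − (1 − ρ)μ) / ρ
X = (61.1004 − 0.131 × 68.4) / 0.869 = (61.1004 − 8.9604) / 0.869 = 52.1400 / 0.869 = 60.000

60.0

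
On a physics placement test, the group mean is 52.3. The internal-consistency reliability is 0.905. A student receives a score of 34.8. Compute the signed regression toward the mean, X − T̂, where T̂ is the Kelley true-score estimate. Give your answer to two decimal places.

T̂ = ρX + (1 − ρ)μ
  = 0.905 × 34.8 + 0.095 × 52.3
  = 31.4940 + 4.9685
  = 36.4625
  ≈ 36.462
X − T̂ = 34.8 − 36.462 = -1.663 → -1.66

-1.66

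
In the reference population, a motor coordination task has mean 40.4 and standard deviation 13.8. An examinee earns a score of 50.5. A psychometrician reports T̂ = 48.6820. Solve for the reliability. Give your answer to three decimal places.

T̂ = ρX + (1 − ρ)μ  ⇒  T̂ − μ = ρ(X − μ)
ρ = (T̂ − μ)/(X − μ) = (48.6820 − 40.4) / (50.5 − 40.4) = 8.2820 / 10.1 = 0.82000

0.820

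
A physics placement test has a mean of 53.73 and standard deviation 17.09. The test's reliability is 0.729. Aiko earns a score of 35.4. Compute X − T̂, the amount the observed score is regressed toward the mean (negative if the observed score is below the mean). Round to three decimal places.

T̂ = 0.729(35.4) + 0.271(53.73) = 25.8066 + 14.56083 = 40.36743 → 40.3674
X − T̂ = 35.4 − 40.3674 = -4.9674 → -4.967

-4.967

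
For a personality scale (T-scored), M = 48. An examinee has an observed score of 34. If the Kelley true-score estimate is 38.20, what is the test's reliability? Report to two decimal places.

T̂ = ρX + (1 − ρ)μ  ⇒  T̂ − μ = ρ(X − μ)
ρ = (T̂ − μ)/(X − μ) = (38.20 − 48) / (34 − 48) = -9.80 / -14.0 = 0.7000

0.70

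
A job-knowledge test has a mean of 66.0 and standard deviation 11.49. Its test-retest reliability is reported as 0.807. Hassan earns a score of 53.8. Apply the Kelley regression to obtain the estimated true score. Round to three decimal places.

Kelley's formula gives T̂ = 0.807·53.8 + 0.193·66.0 = 43.4166 + 12.7380 = 56.1546.

56.155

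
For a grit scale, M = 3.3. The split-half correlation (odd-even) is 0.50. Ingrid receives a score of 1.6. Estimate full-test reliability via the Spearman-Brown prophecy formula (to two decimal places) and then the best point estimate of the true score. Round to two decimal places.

Spearman-Brown: ρ = 2r/(1 + r) = 2(0.50)/(1 + 0.50) = 1.000/1.50 = 0.6667 → 0.67
T̂ = ρX + (1 − ρ)μ
  = 0.67 × 1.6 + 0.33 × 3.3
  = 1.072 + 1.089
  = 2.161
  ≈ 2.16

2.16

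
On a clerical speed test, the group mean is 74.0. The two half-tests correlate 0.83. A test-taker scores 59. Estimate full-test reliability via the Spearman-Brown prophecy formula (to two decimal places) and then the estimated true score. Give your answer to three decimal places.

Spearman-Brown: ρ = 2r/(1 + r) = 2(0.83)/(1 + 0.83) = 1.660/1.83 = 0.9071 → 0.91
T̂ = 0.91(59) + 0.09(74.0) = 53.69 + 6.660 = 60.3500 → 60.350

60.350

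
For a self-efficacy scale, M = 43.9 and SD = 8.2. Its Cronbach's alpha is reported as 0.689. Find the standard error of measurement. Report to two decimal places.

SEM = SD · √(1 − ρ) = 8.2 × √0.311 = 8.2 × 0.5577 = 4.573

4.57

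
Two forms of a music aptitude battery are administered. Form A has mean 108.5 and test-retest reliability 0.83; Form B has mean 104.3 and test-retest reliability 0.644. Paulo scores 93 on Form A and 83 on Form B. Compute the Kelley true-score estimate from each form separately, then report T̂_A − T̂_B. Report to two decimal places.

5.05

T̂_A = 0.83(93) + 0.17(108.5) = 95.6350
T̂_B = 0.644(83) + 0.356(104.3) = 90.5828
T̂_A − T̂_B = 5.0522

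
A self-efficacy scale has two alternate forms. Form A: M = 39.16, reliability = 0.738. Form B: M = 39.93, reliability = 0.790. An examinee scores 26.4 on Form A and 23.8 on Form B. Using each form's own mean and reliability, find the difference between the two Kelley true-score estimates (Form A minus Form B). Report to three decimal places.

T̂_A = 0.738(26.4) + 0.262(39.16) = 29.74312
T̂_B = 0.790(23.8) + 0.210(39.93) = 27.18730
T̂_A − T̂_B = 2.55582

2.556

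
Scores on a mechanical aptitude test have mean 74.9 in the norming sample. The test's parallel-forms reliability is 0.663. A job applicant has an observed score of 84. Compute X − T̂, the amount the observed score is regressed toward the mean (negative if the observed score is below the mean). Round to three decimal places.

T̂ = ρX + (1 − ρ)μ
  = 0.663 × 84 + 0.337 × 74.9
  = 55.692 + 25.2413
  = 80.93330
  ≈ 80.9333
X − T̂ = 84 − 80.9333 = 3.0667 → 3.067

3.067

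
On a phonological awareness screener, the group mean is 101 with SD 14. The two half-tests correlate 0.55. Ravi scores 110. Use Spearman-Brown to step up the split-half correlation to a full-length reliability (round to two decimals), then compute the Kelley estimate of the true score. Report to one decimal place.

107.4

Spearman-Brown: ρ = 2r/(1 + r) = 2(0.55)/(1 + 0.55) = 1.100/1.55 = 0.7097 → 0.71
Weight the observed score by reliability and the mean by (1 − reliability): T̂ = 0.71·110 + 0.29·101 = 78.10 + 29.29 = 107.39.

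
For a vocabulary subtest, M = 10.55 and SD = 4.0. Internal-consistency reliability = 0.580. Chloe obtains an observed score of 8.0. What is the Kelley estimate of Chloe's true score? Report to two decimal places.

9.07

T̂ = ρX + (1 − ρ)μ
  = 0.580 × 8.0 + 0.420 × 10.55
  = 4.6400 + 4.43100
  = 9.071
  ≈ 9.07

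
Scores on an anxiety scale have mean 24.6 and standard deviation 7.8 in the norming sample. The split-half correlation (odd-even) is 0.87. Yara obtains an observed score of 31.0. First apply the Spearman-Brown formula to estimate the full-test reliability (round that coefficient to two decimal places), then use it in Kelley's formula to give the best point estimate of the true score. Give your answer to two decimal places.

Spearman-Brown: ρ = 2r/(1 + r) = 2(0.87)/(1 + 0.87) = 1.740/1.87 = 0.9305 → 0.93
T̂ = 0.93(31.0) + 0.07(24.6) = 28.830 + 1.722 = 30.552 → 30.55

30.55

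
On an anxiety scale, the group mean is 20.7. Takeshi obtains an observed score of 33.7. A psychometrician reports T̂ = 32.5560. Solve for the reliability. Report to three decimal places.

0.912

T̂ = ρX + (1 − ρ)μ  ⇒  T̂ − μ = ρ(X − μ)
ρ = (T̂ − μ)/(X − μ) = (32.5560 − 20.7) / (33.7 − 20.7) = 11.8560 / 13.0 = 0.91200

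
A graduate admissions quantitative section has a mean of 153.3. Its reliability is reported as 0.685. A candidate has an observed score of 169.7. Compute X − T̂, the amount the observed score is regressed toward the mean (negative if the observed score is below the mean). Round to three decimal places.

Weight the observed score by reliability and the mean by (1 − reliability): T̂ = 0.685·169.7 + 0.315·153.3 = 116.2445 + 48.2895 = 164.53400.
X − T̂ = 169.7 − 164.5340 = 5.1660 → 5.166

5.166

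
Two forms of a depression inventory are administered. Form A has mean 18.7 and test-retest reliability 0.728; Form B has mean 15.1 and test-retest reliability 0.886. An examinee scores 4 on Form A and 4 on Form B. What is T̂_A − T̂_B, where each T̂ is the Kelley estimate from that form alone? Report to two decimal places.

T̂_A = 0.728(4) + 0.272(18.7) = 7.9984
T̂_B = 0.886(4) + 0.114(15.1) = 5.2654
T̂_A − T̂_B = 2.7330

2.73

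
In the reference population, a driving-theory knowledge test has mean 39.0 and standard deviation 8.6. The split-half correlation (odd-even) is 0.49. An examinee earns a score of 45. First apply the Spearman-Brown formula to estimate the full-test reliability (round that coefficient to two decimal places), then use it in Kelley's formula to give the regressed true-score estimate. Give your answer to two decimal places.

Spearman-Brown: ρ = 2r/(1 + r) = 2(0.49)/(1 + 0.49) = 0.980/1.49 = 0.6577 → 0.66
T̂ = ρX + (1 − ρ)μ
  = 0.66 × 45 + 0.34 × 39.0
  = 29.70 + 13.260
  = 42.960
  ≈ 42.96

42.96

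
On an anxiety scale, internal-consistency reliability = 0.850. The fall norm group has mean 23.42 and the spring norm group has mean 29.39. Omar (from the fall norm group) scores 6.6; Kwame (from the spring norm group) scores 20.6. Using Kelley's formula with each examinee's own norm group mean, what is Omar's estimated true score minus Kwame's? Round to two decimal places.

-12.80

T̂_Omar = 0.850(6.6) + 0.150(23.42) = 9.1230
T̂_Kwame = 0.850(20.6) + 0.150(29.39) = 21.9185
Difference = 9.1230 − 21.9185 = -12.7955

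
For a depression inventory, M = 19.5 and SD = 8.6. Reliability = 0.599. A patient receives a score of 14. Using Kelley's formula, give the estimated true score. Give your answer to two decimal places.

16.21

T̂ = 0.599(14) + 0.401(19.5) = 8.386 + 7.8195 = 16.206 → 16.21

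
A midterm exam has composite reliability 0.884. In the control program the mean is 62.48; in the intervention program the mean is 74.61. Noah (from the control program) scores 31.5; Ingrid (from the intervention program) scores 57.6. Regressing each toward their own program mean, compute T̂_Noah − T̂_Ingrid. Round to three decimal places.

-24.479

T̂_Noah = 0.884(31.5) + 0.116(62.48) = 35.09368
T̂_Ingrid = 0.884(57.6) + 0.116(74.61) = 59.57316
Difference = 35.09368 − 59.57316 = -24.47948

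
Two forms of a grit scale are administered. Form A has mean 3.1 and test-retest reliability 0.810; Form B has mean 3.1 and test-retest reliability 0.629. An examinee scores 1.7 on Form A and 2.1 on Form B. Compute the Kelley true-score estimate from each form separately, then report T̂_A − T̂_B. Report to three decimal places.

T̂_A = 0.810(1.7) + 0.190(3.1) = 1.96600
T̂_B = 0.629(2.1) + 0.371(3.1) = 2.47100
T̂_A − T̂_B = -0.50500

-0.505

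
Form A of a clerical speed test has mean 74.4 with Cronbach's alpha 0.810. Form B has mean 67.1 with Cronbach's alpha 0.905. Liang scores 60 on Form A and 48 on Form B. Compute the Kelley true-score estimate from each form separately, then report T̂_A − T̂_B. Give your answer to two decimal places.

T̂_A = 0.810(60) + 0.190(74.4) = 62.7360
T̂_B = 0.905(48) + 0.095(67.1) = 49.8145
T̂_A − T̂_B = 12.9215

12.92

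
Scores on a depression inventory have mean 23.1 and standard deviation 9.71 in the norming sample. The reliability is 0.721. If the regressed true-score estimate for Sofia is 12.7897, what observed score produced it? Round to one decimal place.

8.8

T̂ = ρX + (1 − ρ)μ  ⇒  X = (T̂ − (1 − ρ)μ) / ρ
X = (12.7897 − 0.279 × 23.1) / 0.721 = (12.7897 − 6.4449) / 0.721 = 6.3448 / 0.721 = 8.800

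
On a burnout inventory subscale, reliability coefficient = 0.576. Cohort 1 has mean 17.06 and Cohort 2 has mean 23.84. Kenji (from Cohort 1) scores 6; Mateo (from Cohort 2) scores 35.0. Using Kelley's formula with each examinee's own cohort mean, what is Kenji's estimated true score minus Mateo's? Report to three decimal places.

-19.579

T̂_Kenji = 0.576(6) + 0.424(17.06) = 10.68944
T̂_Mateo = 0.576(35.0) + 0.424(23.84) = 30.26816
Difference = 10.68944 − 30.26816 = -19.57872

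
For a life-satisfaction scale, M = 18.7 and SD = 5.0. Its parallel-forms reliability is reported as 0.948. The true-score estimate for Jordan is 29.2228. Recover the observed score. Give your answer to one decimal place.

29.8

T̂ = ρX + (1 − ρ)μ  ⇒  X = (T̂ − (1 − ρ)μ) / ρ
X = (29.2228 − 0.052 × 18.7) / 0.948 = (29.2228 − 0.9724) / 0.948 = 28.2504 / 0.948 = 29.800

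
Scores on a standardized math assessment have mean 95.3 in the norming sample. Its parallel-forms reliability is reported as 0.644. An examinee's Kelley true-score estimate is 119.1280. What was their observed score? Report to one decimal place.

132.3

T̂ = ρX + (1 − ρ)μ  ⇒  X = (T̂ − (1 − ρ)μ) / ρ
X = (119.1280 − 0.356 × 95.3) / 0.644 = (119.1280 − 33.9268) / 0.644 = 85.2012 / 0.644 = 132.300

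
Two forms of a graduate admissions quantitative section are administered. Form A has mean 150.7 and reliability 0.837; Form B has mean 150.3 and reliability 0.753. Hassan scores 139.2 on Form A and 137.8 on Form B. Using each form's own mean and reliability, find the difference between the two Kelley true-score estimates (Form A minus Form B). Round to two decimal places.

0.19

T̂_A = 0.837(139.2) + 0.163(150.7) = 141.0745
T̂_B = 0.753(137.8) + 0.247(150.3) = 140.8875
T̂_A − T̂_B = 0.1870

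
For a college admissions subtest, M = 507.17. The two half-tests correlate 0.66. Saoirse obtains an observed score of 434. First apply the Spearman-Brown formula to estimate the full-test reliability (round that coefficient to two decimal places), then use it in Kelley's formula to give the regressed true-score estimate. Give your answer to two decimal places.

Spearman-Brown: ρ = 2r/(1 + r) = 2(0.66)/(1 + 0.66) = 1.320/1.66 = 0.7952 → 0.80
T̂ = ρX + (1 − ρ)μ
  = 0.80 × 434 + 0.20 × 507.17
  = 347.20 + 101.4340
  = 448.634
  ≈ 448.63

448.63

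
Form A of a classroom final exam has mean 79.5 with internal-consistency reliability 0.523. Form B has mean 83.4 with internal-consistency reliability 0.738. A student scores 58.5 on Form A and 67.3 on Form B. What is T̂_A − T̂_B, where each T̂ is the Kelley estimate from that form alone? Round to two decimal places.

-3.00

T̂_A = 0.523(58.5) + 0.477(79.5) = 68.5170
T̂_B = 0.738(67.3) + 0.262(83.4) = 71.5182
T̂_A − T̂_B = -3.0012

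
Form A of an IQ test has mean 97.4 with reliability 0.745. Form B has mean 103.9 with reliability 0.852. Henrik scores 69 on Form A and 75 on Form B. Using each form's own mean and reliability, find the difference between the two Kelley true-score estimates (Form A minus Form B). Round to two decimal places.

-3.04

T̂_A = 0.745(69) + 0.255(97.4) = 76.2420
T̂_B = 0.852(75) + 0.148(103.9) = 79.2772
T̂_A − T̂_B = -3.0352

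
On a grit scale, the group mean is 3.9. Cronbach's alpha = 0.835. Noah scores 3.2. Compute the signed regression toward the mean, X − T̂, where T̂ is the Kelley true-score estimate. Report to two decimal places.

Weight the observed score by reliability and the mean by (1 − reliability): T̂ = 0.835·3.2 + 0.165·3.9 = 2.6720 + 0.6435 = 3.3155.
X − T̂ = 3.2 − 3.316 = -0.115 → -0.12

-0.12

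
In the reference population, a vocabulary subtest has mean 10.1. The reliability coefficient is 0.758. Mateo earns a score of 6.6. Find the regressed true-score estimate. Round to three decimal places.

7.447

Weight the observed score by reliability and the mean by (1 − reliability): T̂ = 0.758·6.6 + 0.242·10.1 = 5.0028 + 2.4442 = 7.4470.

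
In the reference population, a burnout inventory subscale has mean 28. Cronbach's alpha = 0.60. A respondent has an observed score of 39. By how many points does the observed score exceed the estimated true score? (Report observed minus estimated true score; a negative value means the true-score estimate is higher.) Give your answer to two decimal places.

4.40

Kelley's formula gives T̂ = 0.60·39 + 0.40·28 = 23.40 + 11.20 = 34.6000.
X − T̂ = 39 − 34.600 = 4.400 → 4.40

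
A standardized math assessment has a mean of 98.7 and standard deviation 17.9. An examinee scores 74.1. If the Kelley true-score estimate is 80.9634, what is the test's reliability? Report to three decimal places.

0.721

T̂ = ρX + (1 − ρ)μ  ⇒  T̂ − μ = ρ(X − μ)
ρ = (T̂ − μ)/(X − μ) = (80.9634 − 98.7) / (74.1 − 98.7) = -17.7366 / -24.6 = 0.72100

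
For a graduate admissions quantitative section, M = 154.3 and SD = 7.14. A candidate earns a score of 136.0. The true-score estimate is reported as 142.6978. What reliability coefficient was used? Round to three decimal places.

0.634

T̂ = ρX + (1 − ρ)μ  ⇒  T̂ − μ = ρ(X − μ)
ρ = (T̂ − μ)/(X − μ) = (142.6978 − 154.3) / (136.0 − 154.3) = -11.6022 / -18.3 = 0.63400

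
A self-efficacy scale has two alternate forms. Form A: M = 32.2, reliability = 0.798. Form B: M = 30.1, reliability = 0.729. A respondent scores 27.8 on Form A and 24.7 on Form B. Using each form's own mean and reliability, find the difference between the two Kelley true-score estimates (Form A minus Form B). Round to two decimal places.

T̂_A = 0.798(27.8) + 0.202(32.2) = 28.6888
T̂_B = 0.729(24.7) + 0.271(30.1) = 26.1634
T̂_A − T̂_B = 2.5254

2.53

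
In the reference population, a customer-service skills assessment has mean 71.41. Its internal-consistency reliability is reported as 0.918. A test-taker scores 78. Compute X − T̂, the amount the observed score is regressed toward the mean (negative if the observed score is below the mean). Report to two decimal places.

Regress the observed score toward the mean by the unreliability: T̂ = 0.918·78 + 0.082·71.41 = 71.604 + 5.85562 = 77.4596.
X − T̂ = 78 − 77.460 = 0.540 → 0.54

0.54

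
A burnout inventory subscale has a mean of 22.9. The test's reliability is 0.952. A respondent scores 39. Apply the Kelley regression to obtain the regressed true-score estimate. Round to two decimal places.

38.23

T̂ = 0.952(39) + 0.048(22.9) = 37.128 + 1.0992 = 38.227 → 38.23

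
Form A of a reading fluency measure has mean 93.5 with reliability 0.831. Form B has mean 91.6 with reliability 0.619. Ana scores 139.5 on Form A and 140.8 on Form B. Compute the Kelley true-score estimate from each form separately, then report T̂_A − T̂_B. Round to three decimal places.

T̂_A = 0.831(139.5) + 0.169(93.5) = 131.72600
T̂_B = 0.619(140.8) + 0.381(91.6) = 122.05480
T̂_A − T̂_B = 9.67120

9.671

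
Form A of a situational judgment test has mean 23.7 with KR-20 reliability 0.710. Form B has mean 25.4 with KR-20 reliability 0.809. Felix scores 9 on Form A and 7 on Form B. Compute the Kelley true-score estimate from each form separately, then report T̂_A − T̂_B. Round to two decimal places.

T̂_A = 0.710(9) + 0.290(23.7) = 13.2630
T̂_B = 0.809(7) + 0.191(25.4) = 10.5144
T̂_A − T̂_B = 2.7486

2.75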